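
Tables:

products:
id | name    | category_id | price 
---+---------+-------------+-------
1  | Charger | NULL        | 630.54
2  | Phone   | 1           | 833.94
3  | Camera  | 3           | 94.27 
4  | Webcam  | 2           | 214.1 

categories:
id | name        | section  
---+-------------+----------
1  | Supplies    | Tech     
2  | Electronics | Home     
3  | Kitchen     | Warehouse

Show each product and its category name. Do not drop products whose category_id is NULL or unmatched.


LEFT JOIN keeps every row from products (the left table); where category_id has no match in categories, the category columns become NULL. Walk through each product:
  - product 1 (Charger): category_id=NULL, no match -> kept with NULL
  - product 2 (Phone): category_id=1 -> matches Supplies
  - product 3 (Camera): category_id=3 -> matches Kitchen
  - product 4 (Webcam): category_id=2 -> matches Electronics
All 4 rows appear; 1 has NULL category.

SQL:
SELECT a.name, b.name AS category
FROM products a
LEFT JOIN categories b ON a.category_id = b.id

Result:
name    | category   
--------+------------
Charger | NULL       
Phone   | Supplies   
Camera  | Kitchen    
Webcam  | Electronics


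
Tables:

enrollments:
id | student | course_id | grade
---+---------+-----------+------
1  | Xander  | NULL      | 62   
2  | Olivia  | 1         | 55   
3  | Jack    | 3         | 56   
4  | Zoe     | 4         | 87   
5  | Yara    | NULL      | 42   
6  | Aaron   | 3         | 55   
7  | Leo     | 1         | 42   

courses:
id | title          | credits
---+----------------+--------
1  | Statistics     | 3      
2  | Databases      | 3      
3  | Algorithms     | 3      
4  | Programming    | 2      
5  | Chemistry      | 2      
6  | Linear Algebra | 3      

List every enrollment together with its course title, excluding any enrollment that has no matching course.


INNER JOIN keeps only enrollments rows whose course_id matches an id in courses. Walk through each enrollment:
  - enrollment 1 (Xander): course_id=NULL, no match -> dropped
  - enrollment 2 (Olivia): course_id=1 -> matches Statistics
  - enrollment 3 (Jack): course_id=3 -> matches Algorithms
  - enrollment 4 (Zoe): course_id=4 -> matches Programming
  - enrollment 5 (Yara): course_id=NULL, no match -> dropped
  - enrollment 6 (Aaron): course_id=3 -> matches Algorithms
  - enrollment 7 (Leo): course_id=1 -> matches Statistics
So 2 of 7 rows are dropped.

SQL:
SELECT a.student, b.title AS course
FROM enrollments a
INNER JOIN courses b ON a.course_id = b.id

Result:
student | course     
--------+------------
Olivia  | Statistics 
Jack    | Algorithms 
Zoe     | Programming
Aaron   | Algorithms 
Leo     | Statistics 


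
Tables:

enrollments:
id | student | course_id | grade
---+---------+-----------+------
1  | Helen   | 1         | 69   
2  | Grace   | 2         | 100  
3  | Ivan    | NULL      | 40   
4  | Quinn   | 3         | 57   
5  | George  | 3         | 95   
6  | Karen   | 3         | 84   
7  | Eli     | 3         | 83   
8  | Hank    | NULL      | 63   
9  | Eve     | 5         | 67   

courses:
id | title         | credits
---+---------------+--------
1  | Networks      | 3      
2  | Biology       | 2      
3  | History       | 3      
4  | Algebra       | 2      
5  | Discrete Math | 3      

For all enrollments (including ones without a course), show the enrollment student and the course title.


LEFT JOIN keeps every row from enrollments (the left table); where course_id has no match in courses, the course columns become NULL. Walk through each enrollment:
  - enrollment 1 (Helen): course_id=1 -> matches Networks
  - enrollment 2 (Grace): course_id=2 -> matches Biology
  - enrollment 3 (Ivan): course_id=NULL, no match -> kept with NULL
  - enrollment 4 (Quinn): course_id=3 -> matches History
  - enrollment 5 (George): course_id=3 -> matches History
  - enrollment 6 (Karen): course_id=3 -> matches History
  - enrollment 7 (Eli): course_id=3 -> matches History
  - enrollment 8 (Hank): course_id=NULL, no match -> kept with NULL
  - enrollment 9 (Eve): course_id=5 -> matches Discrete Math
All 9 rows appear; 2 have NULL course.

SQL:
SELECT a.student, b.title AS course
FROM enrollments a
LEFT JOIN courses b ON a.course_id = b.id

Result:
student | course       
--------+--------------
Helen   | Networks     
Grace   | Biology      
Ivan    | NULL         
Quinn   | History      
George  | History      
Karen   | History      
Eli     | History      
Hank    | NULL         
Eve     | Discrete Math


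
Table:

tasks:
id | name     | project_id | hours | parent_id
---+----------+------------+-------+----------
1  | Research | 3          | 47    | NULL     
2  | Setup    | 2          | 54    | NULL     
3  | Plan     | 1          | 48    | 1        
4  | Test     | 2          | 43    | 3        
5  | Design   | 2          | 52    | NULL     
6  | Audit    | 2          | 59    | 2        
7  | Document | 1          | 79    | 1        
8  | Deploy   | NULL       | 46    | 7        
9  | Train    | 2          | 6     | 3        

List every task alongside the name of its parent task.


This is a self-join: tasks is joined to a second copy of itself, matching each row's parent_id to another row's id. Use LEFT JOIN so rows with parent_id=NULL are kept.
  - task 1 (Research): parent_id=NULL -> NULL
  - task 2 (Setup): parent_id=NULL -> NULL
  - task 3 (Plan): parent_id=1 -> Research
  - task 4 (Test): parent_id=3 -> Plan
  - task 5 (Design): parent_id=NULL -> NULL
  - task 6 (Audit): parent_id=2 -> Setup
  - task 7 (Document): parent_id=1 -> Research
  - task 8 (Deploy): parent_id=7 -> Document
  - task 9 (Train): parent_id=3 -> Plan

SQL:
SELECT a.name AS item, b.name AS parent
FROM tasks a
LEFT JOIN tasks b ON a.parent_id = b.id

Result:
item     | parent  
---------+---------
Research | NULL    
Setup    | NULL    
Plan     | Research
Test     | Plan    
Design   | NULL    
Audit    | Setup   
Document | Research
Deploy   | Document
Train    | Plan    


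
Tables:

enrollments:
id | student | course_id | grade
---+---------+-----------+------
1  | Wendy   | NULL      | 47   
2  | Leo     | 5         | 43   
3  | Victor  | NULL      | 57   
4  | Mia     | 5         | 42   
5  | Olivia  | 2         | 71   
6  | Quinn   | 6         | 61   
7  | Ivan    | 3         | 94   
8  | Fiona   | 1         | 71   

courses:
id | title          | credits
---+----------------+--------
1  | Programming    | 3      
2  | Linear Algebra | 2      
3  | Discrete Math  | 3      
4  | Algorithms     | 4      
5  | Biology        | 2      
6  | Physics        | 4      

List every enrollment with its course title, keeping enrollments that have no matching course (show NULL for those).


LEFT JOIN keeps every row from enrollments (the left table); where course_id has no match in courses, the course columns become NULL. Walk through each enrollment:
  - enrollment 1 (Wendy): course_id=NULL, no match -> kept with NULL
  - enrollment 2 (Leo): course_id=5 -> matches Biology
  - enrollment 3 (Victor): course_id=NULL, no match -> kept with NULL
  - enrollment 4 (Mia): course_id=5 -> matches Biology
  - enrollment 5 (Olivia): course_id=2 -> matches Linear Algebra
  - enrollment 6 (Quinn): course_id=6 -> matches Physics
  - enrollment 7 (Ivan): course_id=3 -> matches Discrete Math
  - enrollment 8 (Fiona): course_id=1 -> matches Programming
All 8 rows appear; 2 have NULL course.

SQL:
SELECT a.student, b.title AS course
FROM enrollments a
LEFT JOIN courses b ON a.course_id = b.id

Result:
student | course        
--------+---------------
Wendy   | NULL          
Leo     | Biology       
Victor  | NULL          
Mia     | Biology       
Olivia  | Linear Algebra
Quinn   | Physics       
Ivan    | Discrete Math 
Fiona   | Programming   


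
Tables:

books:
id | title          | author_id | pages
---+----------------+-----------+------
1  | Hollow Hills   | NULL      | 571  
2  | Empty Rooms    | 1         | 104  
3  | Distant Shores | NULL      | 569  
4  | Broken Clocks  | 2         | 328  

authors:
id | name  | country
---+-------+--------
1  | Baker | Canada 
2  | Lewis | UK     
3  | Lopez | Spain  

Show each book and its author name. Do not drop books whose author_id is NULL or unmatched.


LEFT JOIN keeps every row from books (the left table); where author_id has no match in authors, the author columns become NULL. Walk through each book:
  - book 1 (Hollow Hills): author_id=NULL, no match -> kept with NULL
  - book 2 (Empty Rooms): author_id=1 -> matches Baker
  - book 3 (Distant Shores): author_id=NULL, no match -> kept with NULL
  - book 4 (Broken Clocks): author_id=2 -> matches Lewis
All 4 rows appear; 2 have NULL author.

SQL:
SELECT a.title, b.name AS author
FROM books a
LEFT JOIN authors b ON a.author_id = b.id

Result:
title          | author
---------------+-------
Hollow Hills   | NULL  
Empty Rooms    | Baker 
Distant Shores | NULL  
Broken Clocks  | Lewis 


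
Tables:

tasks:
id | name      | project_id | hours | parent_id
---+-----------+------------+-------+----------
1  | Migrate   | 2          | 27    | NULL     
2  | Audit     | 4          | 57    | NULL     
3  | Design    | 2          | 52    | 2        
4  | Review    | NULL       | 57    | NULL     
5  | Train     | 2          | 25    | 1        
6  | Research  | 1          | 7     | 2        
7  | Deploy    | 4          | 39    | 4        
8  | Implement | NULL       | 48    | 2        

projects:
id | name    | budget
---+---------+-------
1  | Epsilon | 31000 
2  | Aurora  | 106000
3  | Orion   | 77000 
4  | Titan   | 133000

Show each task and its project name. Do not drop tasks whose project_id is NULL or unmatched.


LEFT JOIN keeps every row from tasks (the left table); where project_id has no match in projects, the project columns become NULL. Walk through each task:
  - task 1 (Migrate): project_id=2 -> matches Aurora
  - task 2 (Audit): project_id=4 -> matches Titan
  - task 3 (Design): project_id=2 -> matches Aurora
  - task 4 (Review): project_id=NULL, no match -> kept with NULL
  - task 5 (Train): project_id=2 -> matches Aurora
  - task 6 (Research): project_id=1 -> matches Epsilon
  - task 7 (Deploy): project_id=4 -> matches Titan
  - task 8 (Implement): project_id=NULL, no match -> kept with NULL
All 8 rows appear; 2 have NULL project.

SQL:
SELECT a.name, b.name AS project
FROM tasks a
LEFT JOIN projects b ON a.project_id = b.id

Result:
name      | project
----------+--------
Migrate   | Aurora 
Audit     | Titan  
Design    | Aurora 
Review    | NULL   
Train     | Aurora 
Research  | Epsilon
Deploy    | Titan  
Implement | NULL   


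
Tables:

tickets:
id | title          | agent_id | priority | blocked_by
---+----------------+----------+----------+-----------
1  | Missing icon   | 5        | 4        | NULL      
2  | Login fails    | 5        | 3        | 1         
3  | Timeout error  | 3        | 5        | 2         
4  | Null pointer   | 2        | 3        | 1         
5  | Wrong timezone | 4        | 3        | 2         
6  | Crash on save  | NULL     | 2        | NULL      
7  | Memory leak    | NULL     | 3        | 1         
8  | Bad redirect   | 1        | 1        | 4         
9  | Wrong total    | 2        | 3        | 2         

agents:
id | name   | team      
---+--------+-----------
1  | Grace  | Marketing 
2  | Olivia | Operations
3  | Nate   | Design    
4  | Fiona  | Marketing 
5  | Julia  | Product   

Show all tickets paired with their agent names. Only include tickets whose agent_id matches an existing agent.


INNER JOIN keeps only tickets rows whose agent_id matches an id in agents. Walk through each ticket:
  - ticket 1 (Missing icon): agent_id=5 -> matches Julia
  - ticket 2 (Login fails): agent_id=5 -> matches Julia
  - ticket 3 (Timeout error): agent_id=3 -> matches Nate
  - ticket 4 (Null pointer): agent_id=2 -> matches Olivia
  - ticket 5 (Wrong timezone): agent_id=4 -> matches Fiona
  - ticket 6 (Crash on save): agent_id=NULL, no match -> dropped
  - ticket 7 (Memory leak): agent_id=NULL, no match -> dropped
  - ticket 8 (Bad redirect): agent_id=1 -> matches Grace
  - ticket 9 (Wrong total): agent_id=2 -> matches Olivia
So 2 of 9 rows are dropped.

SQL:
SELECT a.title, b.name AS agent
FROM tickets a
INNER JOIN agents b ON a.agent_id = b.id

Result:
title          | agent 
---------------+-------
Missing icon   | Julia 
Login fails    | Julia 
Timeout error  | Nate  
Null pointer   | Olivia
Wrong timezone | Fiona 
Bad redirect   | Grace 
Wrong total    | Olivia


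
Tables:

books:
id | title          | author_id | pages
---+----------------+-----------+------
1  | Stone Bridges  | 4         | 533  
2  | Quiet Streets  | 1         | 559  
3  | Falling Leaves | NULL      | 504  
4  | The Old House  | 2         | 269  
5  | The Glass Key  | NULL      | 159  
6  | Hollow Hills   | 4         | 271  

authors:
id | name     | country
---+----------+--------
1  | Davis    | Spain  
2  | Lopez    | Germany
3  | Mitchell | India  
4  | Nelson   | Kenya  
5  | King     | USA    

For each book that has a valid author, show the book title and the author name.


INNER JOIN keeps only books rows whose author_id matches an id in authors. Walk through each book:
  - book 1 (Stone Bridges): author_id=4 -> matches Nelson
  - book 2 (Quiet Streets): author_id=1 -> matches Davis
  - book 3 (Falling Leaves): author_id=NULL, no match -> dropped
  - book 4 (The Old House): author_id=2 -> matches Lopez
  - book 5 (The Glass Key): author_id=NULL, no match -> dropped
  - book 6 (Hollow Hills): author_id=4 -> matches Nelson
So 2 of 6 rows are dropped.

SQL:
SELECT a.title, b.name AS author
FROM books a
INNER JOIN authors b ON a.author_id = b.id

Result:
title         | author
--------------+-------
Stone Bridges | Nelson
Quiet Streets | Davis 
The Old House | Lopez 
Hollow Hills  | Nelson


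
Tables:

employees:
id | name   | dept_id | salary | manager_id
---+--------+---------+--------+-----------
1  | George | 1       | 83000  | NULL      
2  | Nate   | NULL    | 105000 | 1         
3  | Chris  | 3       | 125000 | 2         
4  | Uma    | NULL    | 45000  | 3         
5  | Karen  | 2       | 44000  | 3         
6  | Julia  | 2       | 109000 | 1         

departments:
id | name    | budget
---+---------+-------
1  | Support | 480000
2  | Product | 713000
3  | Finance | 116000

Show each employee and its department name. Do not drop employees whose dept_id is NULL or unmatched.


LEFT JOIN keeps every row from employees (the left table); where dept_id has no match in departments, the department columns become NULL. Walk through each employee:
  - employee 1 (George): dept_id=1 -> matches Support
  - employee 2 (Nate): dept_id=NULL, no match -> kept with NULL
  - employee 3 (Chris): dept_id=3 -> matches Finance
  - employee 4 (Uma): dept_id=NULL, no match -> kept with NULL
  - employee 5 (Karen): dept_id=2 -> matches Product
  - employee 6 (Julia): dept_id=2 -> matches Product
All 6 rows appear; 2 have NULL department.

SQL:
SELECT a.name, b.name AS department
FROM employees a
LEFT JOIN departments b ON a.dept_id = b.id

Result:
name   | department
-------+-----------
George | Support   
Nate   | NULL      
Chris  | Finance   
Uma    | NULL      
Karen  | Product   
Julia  | Product   


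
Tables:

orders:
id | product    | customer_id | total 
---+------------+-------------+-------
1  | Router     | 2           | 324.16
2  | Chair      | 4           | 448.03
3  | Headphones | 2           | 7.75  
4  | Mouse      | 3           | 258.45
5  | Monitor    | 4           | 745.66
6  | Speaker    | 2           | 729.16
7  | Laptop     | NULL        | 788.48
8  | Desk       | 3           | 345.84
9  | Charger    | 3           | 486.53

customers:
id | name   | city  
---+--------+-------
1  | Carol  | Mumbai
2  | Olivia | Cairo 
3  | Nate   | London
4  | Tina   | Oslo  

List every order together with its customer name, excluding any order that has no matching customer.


INNER JOIN keeps only orders rows whose customer_id matches an id in customers. Walk through each order:
  - order 1 (Router): customer_id=2 -> matches Olivia
  - order 2 (Chair): customer_id=4 -> matches Tina
  - order 3 (Headphones): customer_id=2 -> matches Olivia
  - order 4 (Mouse): customer_id=3 -> matches Nate
  - order 5 (Monitor): customer_id=4 -> matches Tina
  - order 6 (Speaker): customer_id=2 -> matches Olivia
  - order 7 (Laptop): customer_id=NULL, no match -> dropped
  - order 8 (Desk): customer_id=3 -> matches Nate
  - order 9 (Charger): customer_id=3 -> matches Nate
So 1 of 9 rows is dropped.

SQL:
SELECT a.product, b.name AS customer
FROM orders a
INNER JOIN customers b ON a.customer_id = b.id

Result:
product    | customer
-----------+---------
Router     | Olivia  
Chair      | Tina    
Headphones | Olivia  
Mouse      | Nate    
Monitor    | Tina    
Speaker    | Olivia  
Desk       | Nate    
Charger    | Nate    


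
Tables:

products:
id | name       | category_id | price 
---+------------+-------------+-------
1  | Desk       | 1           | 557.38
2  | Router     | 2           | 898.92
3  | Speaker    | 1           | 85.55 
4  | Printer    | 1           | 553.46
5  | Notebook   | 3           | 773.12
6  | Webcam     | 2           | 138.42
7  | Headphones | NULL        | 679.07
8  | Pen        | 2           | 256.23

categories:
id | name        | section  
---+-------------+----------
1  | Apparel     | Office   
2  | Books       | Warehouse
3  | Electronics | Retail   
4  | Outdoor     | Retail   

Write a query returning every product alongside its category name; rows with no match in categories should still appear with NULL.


LEFT JOIN keeps every row from products (the left table); where category_id has no match in categories, the category columns become NULL. Walk through each product:
  - product 1 (Desk): category_id=1 -> matches Apparel
  - product 2 (Router): category_id=2 -> matches Books
  - product 3 (Speaker): category_id=1 -> matches Apparel
  - product 4 (Printer): category_id=1 -> matches Apparel
  - product 5 (Notebook): category_id=3 -> matches Electronics
  - product 6 (Webcam): category_id=2 -> matches Books
  - product 7 (Headphones): category_id=NULL, no match -> kept with NULL
  - product 8 (Pen): category_id=2 -> matches Books
All 8 rows appear; 1 has NULL category.

SQL:
SELECT a.name, b.name AS category
FROM products a
LEFT JOIN categories b ON a.category_id = b.id

Result:
name       | category   
-----------+------------
Desk       | Apparel    
Router     | Books      
Speaker    | Apparel    
Printer    | Apparel    
Notebook   | Electronics
Webcam     | Books      
Headphones | NULL       
Pen        | Books      


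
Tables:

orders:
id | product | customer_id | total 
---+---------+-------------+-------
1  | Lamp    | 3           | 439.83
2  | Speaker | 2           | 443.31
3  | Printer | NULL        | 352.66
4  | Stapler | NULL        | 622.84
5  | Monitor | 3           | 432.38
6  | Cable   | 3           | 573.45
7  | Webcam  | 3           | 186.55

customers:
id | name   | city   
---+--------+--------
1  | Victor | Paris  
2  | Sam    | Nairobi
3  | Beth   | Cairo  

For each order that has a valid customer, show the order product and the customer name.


INNER JOIN keeps only orders rows whose customer_id matches an id in customers. Walk through each order:
  - order 1 (Lamp): customer_id=3 -> matches Beth
  - order 2 (Speaker): customer_id=2 -> matches Sam
  - order 3 (Printer): customer_id=NULL, no match -> dropped
  - order 4 (Stapler): customer_id=NULL, no match -> dropped
  - order 5 (Monitor): customer_id=3 -> matches Beth
  - order 6 (Cable): customer_id=3 -> matches Beth
  - order 7 (Webcam): customer_id=3 -> matches Beth
So 2 of 7 rows are dropped.

SQL:
SELECT a.product, b.name AS customer
FROM orders a
INNER JOIN customers b ON a.customer_id = b.id

Result:
product | customer
--------+---------
Lamp    | Beth    
Speaker | Sam     
Monitor | Beth    
Cable   | Beth    
Webcam  | Beth    


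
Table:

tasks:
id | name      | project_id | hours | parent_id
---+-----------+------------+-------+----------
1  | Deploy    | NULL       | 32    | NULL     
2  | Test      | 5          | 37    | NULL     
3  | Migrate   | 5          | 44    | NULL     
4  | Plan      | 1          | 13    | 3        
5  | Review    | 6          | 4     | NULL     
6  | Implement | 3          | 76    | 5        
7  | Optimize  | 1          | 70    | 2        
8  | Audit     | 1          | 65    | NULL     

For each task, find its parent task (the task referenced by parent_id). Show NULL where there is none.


This is a self-join: tasks is joined to a second copy of itself, matching each row's parent_id to another row's id. Use LEFT JOIN so rows with parent_id=NULL are kept.
  - task 1 (Deploy): parent_id=NULL -> NULL
  - task 2 (Test): parent_id=NULL -> NULL
  - task 3 (Migrate): parent_id=NULL -> NULL
  - task 4 (Plan): parent_id=3 -> Migrate
  - task 5 (Review): parent_id=NULL -> NULL
  - task 6 (Implement): parent_id=5 -> Review
  - task 7 (Optimize): parent_id=2 -> Test
  - task 8 (Audit): parent_id=NULL -> NULL

SQL:
SELECT a.name AS item, b.name AS parent
FROM tasks a
LEFT JOIN tasks b ON a.parent_id = b.id

Result:
item      | parent 
----------+--------
Deploy    | NULL   
Test      | NULL   
Migrate   | NULL   
Plan      | Migrate
Review    | NULL   
Implement | Review 
Optimize  | Test   
Audit     | NULL   


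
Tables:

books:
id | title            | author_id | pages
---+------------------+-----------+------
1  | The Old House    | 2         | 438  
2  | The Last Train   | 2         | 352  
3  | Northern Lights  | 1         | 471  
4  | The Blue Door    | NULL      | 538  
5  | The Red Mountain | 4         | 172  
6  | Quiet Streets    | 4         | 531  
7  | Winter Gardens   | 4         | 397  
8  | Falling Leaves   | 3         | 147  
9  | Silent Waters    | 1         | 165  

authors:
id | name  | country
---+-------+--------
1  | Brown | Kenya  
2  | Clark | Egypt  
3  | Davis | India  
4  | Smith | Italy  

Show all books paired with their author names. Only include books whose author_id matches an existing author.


INNER JOIN keeps only books rows whose author_id matches an id in authors. Walk through each book:
  - book 1 (The Old House): author_id=2 -> matches Clark
  - book 2 (The Last Train): author_id=2 -> matches Clark
  - book 3 (Northern Lights): author_id=1 -> matches Brown
  - book 4 (The Blue Door): author_id=NULL, no match -> dropped
  - book 5 (The Red Mountain): author_id=4 -> matches Smith
  - book 6 (Quiet Streets): author_id=4 -> matches Smith
  - book 7 (Winter Gardens): author_id=4 -> matches Smith
  - book 8 (Falling Leaves): author_id=3 -> matches Davis
  - book 9 (Silent Waters): author_id=1 -> matches Brown
So 1 of 9 rows is dropped.

SQL:
SELECT a.title, b.name AS author
FROM books a
INNER JOIN authors b ON a.author_id = b.id

Result:
title            | author
-----------------+-------
The Old House    | Clark 
The Last Train   | Clark 
Northern Lights  | Brown 
The Red Mountain | Smith 
Quiet Streets    | Smith 
Winter Gardens   | Smith 
Falling Leaves   | Davis 
Silent Waters    | Brown 


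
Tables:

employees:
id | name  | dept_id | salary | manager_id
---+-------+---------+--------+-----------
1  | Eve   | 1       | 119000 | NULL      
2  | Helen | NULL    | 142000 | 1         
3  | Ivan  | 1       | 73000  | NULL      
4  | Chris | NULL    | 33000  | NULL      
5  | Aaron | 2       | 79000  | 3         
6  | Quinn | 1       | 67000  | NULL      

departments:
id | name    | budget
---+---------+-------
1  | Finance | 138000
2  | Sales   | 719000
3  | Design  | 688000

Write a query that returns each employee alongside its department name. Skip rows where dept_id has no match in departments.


INNER JOIN keeps only employees rows whose dept_id matches an id in departments. Walk through each employee:
  - employee 1 (Eve): dept_id=1 -> matches Finance
  - employee 2 (Helen): dept_id=NULL, no match -> dropped
  - employee 3 (Ivan): dept_id=1 -> matches Finance
  - employee 4 (Chris): dept_id=NULL, no match -> dropped
  - employee 5 (Aaron): dept_id=2 -> matches Sales
  - employee 6 (Quinn): dept_id=1 -> matches Finance
So 2 of 6 rows are dropped.

SQL:
SELECT a.name, b.name AS department
FROM employees a
INNER JOIN departments b ON a.dept_id = b.id

Result:
name  | department
------+-----------
Eve   | Finance   
Ivan  | Finance   
Aaron | Sales     
Quinn | Finance   


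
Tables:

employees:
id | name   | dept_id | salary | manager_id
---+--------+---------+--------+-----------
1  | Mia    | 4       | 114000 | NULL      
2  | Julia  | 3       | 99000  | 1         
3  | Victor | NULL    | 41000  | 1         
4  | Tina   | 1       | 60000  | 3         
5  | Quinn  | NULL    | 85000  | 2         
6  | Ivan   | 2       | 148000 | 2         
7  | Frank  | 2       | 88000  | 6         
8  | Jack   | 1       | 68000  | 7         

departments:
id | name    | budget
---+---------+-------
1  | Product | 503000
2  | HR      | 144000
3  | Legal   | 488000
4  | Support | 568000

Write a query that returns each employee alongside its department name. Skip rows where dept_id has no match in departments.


INNER JOIN keeps only employees rows whose dept_id matches an id in departments. Walk through each employee:
  - employee 1 (Mia): dept_id=4 -> matches Support
  - employee 2 (Julia): dept_id=3 -> matches Legal
  - employee 3 (Victor): dept_id=NULL, no match -> dropped
  - employee 4 (Tina): dept_id=1 -> matches Product
  - employee 5 (Quinn): dept_id=NULL, no match -> dropped
  - employee 6 (Ivan): dept_id=2 -> matches HR
  - employee 7 (Frank): dept_id=2 -> matches HR
  - employee 8 (Jack): dept_id=1 -> matches Product
So 2 of 8 rows are dropped.

SQL:
SELECT a.name, b.name AS department
FROM employees a
INNER JOIN departments b ON a.dept_id = b.id

Result:
name  | department
------+-----------
Mia   | Support   
Julia | Legal     
Tina  | Product   
Ivan  | HR        
Frank | HR        
Jack  | Product   


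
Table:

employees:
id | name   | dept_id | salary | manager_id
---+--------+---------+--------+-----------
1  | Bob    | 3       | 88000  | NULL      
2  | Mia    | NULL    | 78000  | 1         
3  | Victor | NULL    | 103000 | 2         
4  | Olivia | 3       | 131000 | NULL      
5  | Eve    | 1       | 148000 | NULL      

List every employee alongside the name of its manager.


This is a self-join: employees is joined to a second copy of itself, matching each row's manager_id to another row's id. Use LEFT JOIN so rows with manager_id=NULL are kept.
  - employee 1 (Bob): manager_id=NULL -> NULL
  - employee 2 (Mia): manager_id=1 -> Bob
  - employee 3 (Victor): manager_id=2 -> Mia
  - employee 4 (Olivia): manager_id=NULL -> NULL
  - employee 5 (Eve): manager_id=NULL -> NULL

SQL:
SELECT a.name AS item, b.name AS manager
FROM employees a
LEFT JOIN employees b ON a.manager_id = b.id

Result:
item   | manager
-------+--------
Bob    | NULL   
Mia    | Bob    
Victor | Mia    
Olivia | NULL   
Eve    | NULL   


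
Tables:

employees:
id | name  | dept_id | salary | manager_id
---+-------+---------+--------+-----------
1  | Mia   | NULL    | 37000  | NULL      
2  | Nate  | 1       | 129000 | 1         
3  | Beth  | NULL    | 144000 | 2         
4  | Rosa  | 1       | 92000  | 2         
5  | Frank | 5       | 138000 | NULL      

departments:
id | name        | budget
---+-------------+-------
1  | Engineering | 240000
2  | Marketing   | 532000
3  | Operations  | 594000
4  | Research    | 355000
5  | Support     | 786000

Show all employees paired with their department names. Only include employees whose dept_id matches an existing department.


INNER JOIN keeps only employees rows whose dept_id matches an id in departments. Walk through each employee:
  - employee 1 (Mia): dept_id=NULL, no match -> dropped
  - employee 2 (Nate): dept_id=1 -> matches Engineering
  - employee 3 (Beth): dept_id=NULL, no match -> dropped
  - employee 4 (Rosa): dept_id=1 -> matches Engineering
  - employee 5 (Frank): dept_id=5 -> matches Support
So 2 of 5 rows are dropped.

SQL:
SELECT a.name, b.name AS department
FROM employees a
INNER JOIN departments b ON a.dept_id = b.id

Result:
name  | department 
------+------------
Nate  | Engineering
Rosa  | Engineering
Frank | Support    


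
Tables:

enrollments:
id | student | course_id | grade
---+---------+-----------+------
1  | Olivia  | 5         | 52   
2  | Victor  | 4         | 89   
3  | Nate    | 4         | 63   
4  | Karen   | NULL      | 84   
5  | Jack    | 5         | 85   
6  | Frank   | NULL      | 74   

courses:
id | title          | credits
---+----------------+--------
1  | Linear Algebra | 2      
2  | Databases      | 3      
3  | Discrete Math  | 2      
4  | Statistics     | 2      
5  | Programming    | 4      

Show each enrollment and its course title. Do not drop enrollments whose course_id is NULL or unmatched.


LEFT JOIN keeps every row from enrollments (the left table); where course_id has no match in courses, the course columns become NULL. Walk through each enrollment:
  - enrollment 1 (Olivia): course_id=5 -> matches Programming
  - enrollment 2 (Victor): course_id=4 -> matches Statistics
  - enrollment 3 (Nate): course_id=4 -> matches Statistics
  - enrollment 4 (Karen): course_id=NULL, no match -> kept with NULL
  - enrollment 5 (Jack): course_id=5 -> matches Programming
  - enrollment 6 (Frank): course_id=NULL, no match -> kept with NULL
All 6 rows appear; 2 have NULL course.

SQL:
SELECT a.student, b.title AS course
FROM enrollments a
LEFT JOIN courses b ON a.course_id = b.id

Result:
student | course     
--------+------------
Olivia  | Programming
Victor  | Statistics 
Nate    | Statistics 
Karen   | NULL       
Jack    | Programming
Frank   | NULL       


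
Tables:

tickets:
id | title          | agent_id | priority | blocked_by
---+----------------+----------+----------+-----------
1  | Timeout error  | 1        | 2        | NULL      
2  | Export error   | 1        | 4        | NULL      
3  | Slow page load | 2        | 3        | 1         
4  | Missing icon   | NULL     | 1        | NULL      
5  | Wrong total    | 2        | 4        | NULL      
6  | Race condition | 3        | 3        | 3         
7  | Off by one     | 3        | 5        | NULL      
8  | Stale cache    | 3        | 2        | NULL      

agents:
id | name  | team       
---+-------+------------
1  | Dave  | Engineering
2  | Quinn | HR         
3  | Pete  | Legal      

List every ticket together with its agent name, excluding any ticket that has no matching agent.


INNER JOIN keeps only tickets rows whose agent_id matches an id in agents. Walk through each ticket:
  - ticket 1 (Timeout error): agent_id=1 -> matches Dave
  - ticket 2 (Export error): agent_id=1 -> matches Dave
  - ticket 3 (Slow page load): agent_id=2 -> matches Quinn
  - ticket 4 (Missing icon): agent_id=NULL, no match -> dropped
  - ticket 5 (Wrong total): agent_id=2 -> matches Quinn
  - ticket 6 (Race condition): agent_id=3 -> matches Pete
  - ticket 7 (Off by one): agent_id=3 -> matches Pete
  - ticket 8 (Stale cache): agent_id=3 -> matches Pete
So 1 of 8 rows is dropped.

SQL:
SELECT a.title, b.name AS agent
FROM tickets a
INNER JOIN agents b ON a.agent_id = b.id

Result:
title          | agent
---------------+------
Timeout error  | Dave 
Export error   | Dave 
Slow page load | Quinn
Wrong total    | Quinn
Race condition | Pete 
Off by one     | Pete 
Stale cache    | Pete 


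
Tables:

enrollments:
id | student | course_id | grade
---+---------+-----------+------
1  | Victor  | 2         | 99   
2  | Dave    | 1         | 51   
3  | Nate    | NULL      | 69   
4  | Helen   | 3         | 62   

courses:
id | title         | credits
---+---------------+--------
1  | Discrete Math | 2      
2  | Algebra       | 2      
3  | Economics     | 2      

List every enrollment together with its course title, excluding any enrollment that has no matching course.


INNER JOIN keeps only enrollments rows whose course_id matches an id in courses. Walk through each enrollment:
  - enrollment 1 (Victor): course_id=2 -> matches Algebra
  - enrollment 2 (Dave): course_id=1 -> matches Discrete Math
  - enrollment 3 (Nate): course_id=NULL, no match -> dropped
  - enrollment 4 (Helen): course_id=3 -> matches Economics
So 1 of 4 rows is dropped.

SQL:
SELECT a.student, b.title AS course
FROM enrollments a
INNER JOIN courses b ON a.course_id = b.id

Result:
student | course       
--------+--------------
Victor  | Algebra      
Dave    | Discrete Math
Helen   | Economics    


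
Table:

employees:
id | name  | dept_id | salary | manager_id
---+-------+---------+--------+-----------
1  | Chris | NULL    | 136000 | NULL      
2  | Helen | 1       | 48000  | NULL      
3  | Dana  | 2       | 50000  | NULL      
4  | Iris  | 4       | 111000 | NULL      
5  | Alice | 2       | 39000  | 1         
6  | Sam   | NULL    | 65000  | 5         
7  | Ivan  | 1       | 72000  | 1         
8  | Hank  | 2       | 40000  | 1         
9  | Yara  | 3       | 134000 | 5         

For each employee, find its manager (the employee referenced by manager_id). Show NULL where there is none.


This is a self-join: employees is joined to a second copy of itself, matching each row's manager_id to another row's id. Use LEFT JOIN so rows with manager_id=NULL are kept.
  - employee 1 (Chris): manager_id=NULL -> NULL
  - employee 2 (Helen): manager_id=NULL -> NULL
  - employee 3 (Dana): manager_id=NULL -> NULL
  - employee 4 (Iris): manager_id=NULL -> NULL
  - employee 5 (Alice): manager_id=1 -> Chris
  - employee 6 (Sam): manager_id=5 -> Alice
  - employee 7 (Ivan): manager_id=1 -> Chris
  - employee 8 (Hank): manager_id=1 -> Chris
  - employee 9 (Yara): manager_id=5 -> Alice

SQL:
SELECT a.name AS item, b.name AS manager
FROM employees a
LEFT JOIN employees b ON a.manager_id = b.id

Result:
item  | manager
------+--------
Chris | NULL   
Helen | NULL   
Dana  | NULL   
Iris  | NULL   
Alice | Chris  
Sam   | Alice  
Ivan  | Chris  
Hank  | Chris  
Yara  | Alice  


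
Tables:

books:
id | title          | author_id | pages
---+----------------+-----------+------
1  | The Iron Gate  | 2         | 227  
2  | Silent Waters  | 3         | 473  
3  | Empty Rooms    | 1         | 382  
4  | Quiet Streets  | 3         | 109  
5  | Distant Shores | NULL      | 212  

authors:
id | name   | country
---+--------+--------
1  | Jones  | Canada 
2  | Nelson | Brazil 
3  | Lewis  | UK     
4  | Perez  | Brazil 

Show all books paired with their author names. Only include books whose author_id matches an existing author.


INNER JOIN keeps only books rows whose author_id matches an id in authors. Walk through each book:
  - book 1 (The Iron Gate): author_id=2 -> matches Nelson
  - book 2 (Silent Waters): author_id=3 -> matches Lewis
  - book 3 (Empty Rooms): author_id=1 -> matches Jones
  - book 4 (Quiet Streets): author_id=3 -> matches Lewis
  - book 5 (Distant Shores): author_id=NULL, no match -> dropped
So 1 of 5 rows is dropped.

SQL:
SELECT a.title, b.name AS author
FROM books a
INNER JOIN authors b ON a.author_id = b.id

Result:
title         | author
--------------+-------
The Iron Gate | Nelson
Silent Waters | Lewis 
Empty Rooms   | Jones 
Quiet Streets | Lewis 


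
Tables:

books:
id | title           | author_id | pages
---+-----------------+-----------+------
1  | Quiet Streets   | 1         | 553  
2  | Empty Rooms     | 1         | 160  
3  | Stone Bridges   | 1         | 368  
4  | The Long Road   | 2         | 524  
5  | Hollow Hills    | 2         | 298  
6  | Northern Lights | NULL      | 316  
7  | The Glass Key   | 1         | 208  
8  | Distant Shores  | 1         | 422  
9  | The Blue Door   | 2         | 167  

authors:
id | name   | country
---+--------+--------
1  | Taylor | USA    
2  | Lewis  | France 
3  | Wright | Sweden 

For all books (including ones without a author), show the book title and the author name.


LEFT JOIN keeps every row from books (the left table); where author_id has no match in authors, the author columns become NULL. Walk through each book:
  - book 1 (Quiet Streets): author_id=1 -> matches Taylor
  - book 2 (Empty Rooms): author_id=1 -> matches Taylor
  - book 3 (Stone Bridges): author_id=1 -> matches Taylor
  - book 4 (The Long Road): author_id=2 -> matches Lewis
  - book 5 (Hollow Hills): author_id=2 -> matches Lewis
  - book 6 (Northern Lights): author_id=NULL, no match -> kept with NULL
  - book 7 (The Glass Key): author_id=1 -> matches Taylor
  - book 8 (Distant Shores): author_id=1 -> matches Taylor
  - book 9 (The Blue Door): author_id=2 -> matches Lewis
All 9 rows appear; 1 has NULL author.

SQL:
SELECT a.title, b.name AS author
FROM books a
LEFT JOIN authors b ON a.author_id = b.id

Result:
title           | author
----------------+-------
Quiet Streets   | Taylor
Empty Rooms     | Taylor
Stone Bridges   | Taylor
The Long Road   | Lewis 
Hollow Hills    | Lewis 
Northern Lights | NULL  
The Glass Key   | Taylor
Distant Shores  | Taylor
The Blue Door   | Lewis 


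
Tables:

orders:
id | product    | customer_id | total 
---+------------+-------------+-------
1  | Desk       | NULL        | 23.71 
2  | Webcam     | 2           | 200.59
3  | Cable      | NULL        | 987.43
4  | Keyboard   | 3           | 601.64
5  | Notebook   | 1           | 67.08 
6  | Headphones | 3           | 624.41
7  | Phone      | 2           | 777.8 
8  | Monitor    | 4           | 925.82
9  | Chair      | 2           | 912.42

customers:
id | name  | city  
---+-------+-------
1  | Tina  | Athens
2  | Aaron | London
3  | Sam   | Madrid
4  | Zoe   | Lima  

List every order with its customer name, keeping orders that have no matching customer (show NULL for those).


LEFT JOIN keeps every row from orders (the left table); where customer_id has no match in customers, the customer columns become NULL. Walk through each order:
  - order 1 (Desk): customer_id=NULL, no match -> kept with NULL
  - order 2 (Webcam): customer_id=2 -> matches Aaron
  - order 3 (Cable): customer_id=NULL, no match -> kept with NULL
  - order 4 (Keyboard): customer_id=3 -> matches Sam
  - order 5 (Notebook): customer_id=1 -> matches Tina
  - order 6 (Headphones): customer_id=3 -> matches Sam
  - order 7 (Phone): customer_id=2 -> matches Aaron
  - order 8 (Monitor): customer_id=4 -> matches Zoe
  - order 9 (Chair): customer_id=2 -> matches Aaron
All 9 rows appear; 2 have NULL customer.

SQL:
SELECT a.product, b.name AS customer
FROM orders a
LEFT JOIN customers b ON a.customer_id = b.id

Result:
product    | customer
-----------+---------
Desk       | NULL    
Webcam     | Aaron   
Cable      | NULL    
Keyboard   | Sam     
Notebook   | Tina    
Headphones | Sam     
Phone      | Aaron   
Monitor    | Zoe     
Chair      | Aaron   


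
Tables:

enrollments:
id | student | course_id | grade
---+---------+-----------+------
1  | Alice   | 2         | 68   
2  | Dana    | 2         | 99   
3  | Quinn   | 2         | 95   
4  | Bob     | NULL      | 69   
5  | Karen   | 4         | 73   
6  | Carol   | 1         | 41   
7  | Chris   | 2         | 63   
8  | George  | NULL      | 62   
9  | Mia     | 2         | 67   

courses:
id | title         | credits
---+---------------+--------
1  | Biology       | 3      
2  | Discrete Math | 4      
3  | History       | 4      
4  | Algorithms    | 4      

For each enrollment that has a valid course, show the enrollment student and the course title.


INNER JOIN keeps only enrollments rows whose course_id matches an id in courses. Walk through each enrollment:
  - enrollment 1 (Alice): course_id=2 -> matches Discrete Math
  - enrollment 2 (Dana): course_id=2 -> matches Discrete Math
  - enrollment 3 (Quinn): course_id=2 -> matches Discrete Math
  - enrollment 4 (Bob): course_id=NULL, no match -> dropped
  - enrollment 5 (Karen): course_id=4 -> matches Algorithms
  - enrollment 6 (Carol): course_id=1 -> matches Biology
  - enrollment 7 (Chris): course_id=2 -> matches Discrete Math
  - enrollment 8 (George): course_id=NULL, no match -> dropped
  - enrollment 9 (Mia): course_id=2 -> matches Discrete Math
So 2 of 9 rows are dropped.

SQL:
SELECT a.student, b.title AS course
FROM enrollments a
INNER JOIN courses b ON a.course_id = b.id

Result:
student | course       
--------+--------------
Alice   | Discrete Math
Dana    | Discrete Math
Quinn   | Discrete Math
Karen   | Algorithms   
Carol   | Biology      
Chris   | Discrete Math
Mia     | Discrete Math
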